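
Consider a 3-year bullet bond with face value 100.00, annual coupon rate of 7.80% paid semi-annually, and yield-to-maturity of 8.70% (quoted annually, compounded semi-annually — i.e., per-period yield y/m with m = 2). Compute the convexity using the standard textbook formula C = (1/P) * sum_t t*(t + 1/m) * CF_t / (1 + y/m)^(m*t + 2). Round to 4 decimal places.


Coupon per period c = face * coupon_rate / m = 3.900000
Periods per year m = 2; per-period yield y/m = 0.043500
Number of cashflows N = 6
Cashflows (t years, CF_t, discount factor 1/(1+y/m)^(m*t), PV):
  t = 0.5000: CF_t = 3.900000, DF = 0.958313, PV = 3.737422
  t = 1.0000: CF_t = 3.900000, DF = 0.918365, PV = 3.581622
  t = 1.5000: CF_t = 3.900000, DF = 0.880081, PV = 3.432316
  t = 2.0000: CF_t = 3.900000, DF = 0.843393, PV = 3.289234
  t = 2.5000: CF_t = 3.900000, DF = 0.808235, PV = 3.152117
  t = 3.0000: CF_t = 103.900000, DF = 0.774543, PV = 80.474971
Price P = sum_t PV_t = 97.667682
Convexity numerator sum_t t*(t + 1/m) * CF_t / (1+y/m)^(m*t + 2):
  t = 0.5000: term = 1.716158
  t = 1.0000: term = 4.933851
  t = 1.5000: term = 9.456351
  t = 2.0000: term = 15.103580
  t = 2.5000: term = 21.710943
  t = 3.0000: term = 776.006251
Convexity = (1/P) * sum = 828.927134 / 97.667682 = 8.487220

Answer: Convexity = 8.4872


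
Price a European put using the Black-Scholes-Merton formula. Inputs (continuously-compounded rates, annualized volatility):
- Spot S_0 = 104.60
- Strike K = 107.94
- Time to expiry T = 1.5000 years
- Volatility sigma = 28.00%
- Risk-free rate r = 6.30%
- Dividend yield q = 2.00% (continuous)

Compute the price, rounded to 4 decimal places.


Answer: Price = 12.0064

Derivation:
d1 = (ln(S/K) + (r - q + 0.5*sigma^2) * T) / (sigma * sqrt(T)) = 0.26789263
d2 = d1 - sigma * sqrt(T) = -0.07503594
exp(-rT) = 0.90982773; exp(-qT) = 0.97044553
P = K * exp(-rT) * N(-d2) - S_0 * exp(-qT) * N(-d1)
N(-d1) = 0.39439098; N(-d2) = 0.52990694
P = 107.9400 * 0.90982773 * 0.52990694 - 104.6000 * 0.97044553 * 0.39439098 = 12.0064


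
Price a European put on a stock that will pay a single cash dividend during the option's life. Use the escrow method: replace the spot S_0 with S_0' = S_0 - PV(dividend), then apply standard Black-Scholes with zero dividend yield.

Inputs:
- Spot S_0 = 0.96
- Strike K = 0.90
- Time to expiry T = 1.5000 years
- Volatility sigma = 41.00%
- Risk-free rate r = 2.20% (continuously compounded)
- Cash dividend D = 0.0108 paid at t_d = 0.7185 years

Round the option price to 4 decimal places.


Answer: Price = 0.1437

Derivation:
PV(D) = D * exp(-r * t_d) = 0.0108 * 0.98431727 = 0.01063063
S_0' = S_0 - PV(D) = 0.9600 - 0.01063063 = 0.94936937
d1 = (ln(S_0'/K) + (r + sigma^2/2)*T) / (sigma*sqrt(T)) = 0.42314076
d2 = d1 - sigma*sqrt(T) = -0.07900464
exp(-rT) = 0.96753856
N(-d1) = 0.33609628; N(-d2) = 0.53148553
P = K * exp(-rT) * N(-d2) - S_0' * N(-d1) = 0.9000 * 0.96753856 * 0.53148553 - 0.94936937 * 0.33609628 = 0.1437


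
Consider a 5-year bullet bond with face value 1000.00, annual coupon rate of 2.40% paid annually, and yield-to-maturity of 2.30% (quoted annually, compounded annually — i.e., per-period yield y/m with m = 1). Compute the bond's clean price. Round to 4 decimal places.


Coupon per period c = face * coupon_rate / m = 24.000000
Periods per year m = 1; per-period yield y/m = 0.023000
Number of cashflows N = 5
Cashflows (t years, CF_t, discount factor 1/(1+y/m)^(m*t), PV):
  t = 1.0000: CF_t = 24.000000, DF = 0.977517, PV = 23.460411
  t = 2.0000: CF_t = 24.000000, DF = 0.955540, PV = 22.932953
  t = 3.0000: CF_t = 24.000000, DF = 0.934056, PV = 22.417354
  t = 4.0000: CF_t = 24.000000, DF = 0.913056, PV = 21.913347
  t = 5.0000: CF_t = 1024.000000, DF = 0.892528, PV = 913.948634
Price P = sum_t PV_t = 1004.672697

Answer: Price = 1004.6727


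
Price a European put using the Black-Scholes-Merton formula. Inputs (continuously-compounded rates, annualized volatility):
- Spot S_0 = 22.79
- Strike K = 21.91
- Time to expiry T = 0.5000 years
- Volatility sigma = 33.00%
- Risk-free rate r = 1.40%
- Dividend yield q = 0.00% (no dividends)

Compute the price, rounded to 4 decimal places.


Answer: Price = 1.5929

Derivation:
d1 = (ln(S/K) + (r - q + 0.5*sigma^2) * T) / (sigma * sqrt(T)) = 0.31542829
d2 = d1 - sigma * sqrt(T) = 0.08208305
exp(-rT) = 0.99302444; exp(-qT) = 1.00000000
P = K * exp(-rT) * N(-d2) - S_0 * exp(-qT) * N(-d1)
N(-d1) = 0.37621824; N(-d2) = 0.46729033
P = 21.9100 * 0.99302444 * 0.46729033 - 22.7900 * 1.00000000 * 0.37621824 = 1.5929


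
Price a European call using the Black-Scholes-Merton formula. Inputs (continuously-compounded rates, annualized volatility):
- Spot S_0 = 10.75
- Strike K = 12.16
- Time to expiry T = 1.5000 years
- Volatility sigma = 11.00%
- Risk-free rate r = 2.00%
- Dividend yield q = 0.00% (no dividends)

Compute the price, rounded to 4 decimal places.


Answer: Price = 0.2194

Derivation:
d1 = (ln(S/K) + (r - q + 0.5*sigma^2) * T) / (sigma * sqrt(T)) = -0.62477667
d2 = d1 - sigma * sqrt(T) = -0.75949860
exp(-rT) = 0.97044553; exp(-qT) = 1.00000000
C = S_0 * exp(-qT) * N(d1) - K * exp(-rT) * N(d2)
N(d1) = 0.26605882; N(d2) = 0.22377717
C = 10.7500 * 1.00000000 * 0.26605882 - 12.1600 * 0.97044553 * 0.22377717 = 0.2194


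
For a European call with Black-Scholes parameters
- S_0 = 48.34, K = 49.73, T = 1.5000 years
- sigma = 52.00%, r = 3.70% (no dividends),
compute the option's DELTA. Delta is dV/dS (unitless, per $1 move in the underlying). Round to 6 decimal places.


Answer: Delta = 0.640975

Derivation:
d1 = 0.3610657834; d2 = -0.2758015497
phi(d1) = 0.3737669578; exp(-qT) = 1.0000000000; exp(-rT) = 0.9460120237
N(d1) = 0.6409748644
Delta = exp(-qT) * N(d1) = 1.0000000000 * 0.6409748644 = 0.640975


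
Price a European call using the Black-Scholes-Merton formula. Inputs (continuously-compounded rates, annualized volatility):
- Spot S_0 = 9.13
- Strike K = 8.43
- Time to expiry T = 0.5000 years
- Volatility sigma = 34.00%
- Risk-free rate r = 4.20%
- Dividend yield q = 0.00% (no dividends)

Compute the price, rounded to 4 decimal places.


Answer: Price = 1.3409

Derivation:
d1 = (ln(S/K) + (r - q + 0.5*sigma^2) * T) / (sigma * sqrt(T)) = 0.53935161
d2 = d1 - sigma * sqrt(T) = 0.29893531
exp(-rT) = 0.97921896; exp(-qT) = 1.00000000
C = S_0 * exp(-qT) * N(d1) - K * exp(-rT) * N(d2)
N(d1) = 0.70517787; N(d2) = 0.61750530
C = 9.1300 * 1.00000000 * 0.70517787 - 8.4300 * 0.97921896 * 0.61750530 = 1.3409


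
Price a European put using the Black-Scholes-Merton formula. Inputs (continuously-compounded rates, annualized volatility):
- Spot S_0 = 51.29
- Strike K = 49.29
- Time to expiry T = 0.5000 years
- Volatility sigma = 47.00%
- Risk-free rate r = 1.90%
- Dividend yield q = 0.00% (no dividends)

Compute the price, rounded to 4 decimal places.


Answer: Price = 5.4451

Derivation:
d1 = (ln(S/K) + (r - q + 0.5*sigma^2) * T) / (sigma * sqrt(T)) = 0.31443558
d2 = d1 - sigma * sqrt(T) = -0.01790460
exp(-rT) = 0.99054498; exp(-qT) = 1.00000000
P = K * exp(-rT) * N(-d2) - S_0 * exp(-qT) * N(-d1)
N(-d1) = 0.37659512; N(-d2) = 0.50714252
P = 49.2900 * 0.99054498 * 0.50714252 - 51.2900 * 1.00000000 * 0.37659512 = 5.4451


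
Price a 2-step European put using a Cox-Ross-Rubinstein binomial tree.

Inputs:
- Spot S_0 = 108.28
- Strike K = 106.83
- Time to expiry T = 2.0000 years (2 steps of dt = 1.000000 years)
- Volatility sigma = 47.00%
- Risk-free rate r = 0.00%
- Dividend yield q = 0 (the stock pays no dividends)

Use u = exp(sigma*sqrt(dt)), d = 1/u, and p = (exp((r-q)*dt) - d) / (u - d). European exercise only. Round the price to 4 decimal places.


Answer: Price = V(0,0) = 24.4384

Derivation:
dt = T/N = 1.000000
u = exp(sigma*sqrt(dt)) = 1.599994; d = 1/u = 0.625002
p = (exp((r-q)*dt) - d) / (u - d) = 0.384616
Discount per step: exp(-r*dt) = 1.000000
Stock lattice S(k, i) with i counting down-moves:
  k=0: S(0,0) = 108.2800
  k=1: S(1,0) = 173.2474; S(1,1) = 67.6752
  k=2: S(2,0) = 277.1948; S(2,1) = 108.2800; S(2,2) = 42.2972
Terminal payoffs V(N, i) = max(K - S_T, 0):
  V(2,0) = 0.000000; V(2,1) = 0.000000; V(2,2) = 64.532818
Backward induction: V(k, i) = exp(-r*dt) * [p * V(k+1, i) + (1-p) * V(k+1, i+1)].
  V(1,0) = exp(-r*dt) * [p*0.000000 + (1-p)*0.000000] = 0.000000
  V(1,1) = exp(-r*dt) * [p*0.000000 + (1-p)*64.532818] = 39.712448
  V(0,0) = exp(-r*dt) * [p*0.000000 + (1-p)*39.712448] = 24.438395


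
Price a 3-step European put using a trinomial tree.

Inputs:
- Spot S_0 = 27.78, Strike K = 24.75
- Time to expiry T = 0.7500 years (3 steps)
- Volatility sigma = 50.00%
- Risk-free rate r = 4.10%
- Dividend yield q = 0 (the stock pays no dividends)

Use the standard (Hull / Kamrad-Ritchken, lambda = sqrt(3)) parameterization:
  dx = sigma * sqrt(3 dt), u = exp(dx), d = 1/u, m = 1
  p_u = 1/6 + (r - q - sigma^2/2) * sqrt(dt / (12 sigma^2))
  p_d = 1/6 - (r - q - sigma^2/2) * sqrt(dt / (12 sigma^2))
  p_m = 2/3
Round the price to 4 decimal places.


dt = T/N = 0.250000; dx = sigma*sqrt(3*dt) = 0.433013
u = exp(dx) = 1.541896; d = 1/u = 0.648552
p_u = 0.142418, p_m = 0.666667, p_d = 0.190915
Discount per step: exp(-r*dt) = 0.989802
Stock lattice S(k, j) with j the centered position index:
  k=0: S(0,+0) = 27.7800
  k=1: S(1,-1) = 18.0168; S(1,+0) = 27.7800; S(1,+1) = 42.8339
  k=2: S(2,-2) = 11.6848; S(2,-1) = 18.0168; S(2,+0) = 27.7800; S(2,+1) = 42.8339; S(2,+2) = 66.0454
  k=3: S(3,-3) = 7.5782; S(3,-2) = 11.6848; S(3,-1) = 18.0168; S(3,+0) = 27.7800; S(3,+1) = 42.8339; S(3,+2) = 66.0454; S(3,+3) = 101.8351
Terminal payoffs V(N, j) = max(K - S_T, 0):
  V(3,-3) = 17.171781; V(3,-2) = 13.065176; V(3,-1) = 6.733218; V(3,+0) = 0.000000; V(3,+1) = 0.000000; V(3,+2) = 0.000000; V(3,+3) = 0.000000
Backward induction: V(k, j) = exp(-r*dt) * [p_u * V(k+1, j+1) + p_m * V(k+1, j) + p_d * V(k+1, j-1)]
  V(2,-2) = exp(-r*dt) * [p_u*6.733218 + p_m*13.065176 + p_d*17.171781] = 12.815372
  V(2,-1) = exp(-r*dt) * [p_u*0.000000 + p_m*6.733218 + p_d*13.065176] = 6.911943
  V(2,+0) = exp(-r*dt) * [p_u*0.000000 + p_m*0.000000 + p_d*6.733218] = 1.272366
  V(2,+1) = exp(-r*dt) * [p_u*0.000000 + p_m*0.000000 + p_d*0.000000] = 0.000000
  V(2,+2) = exp(-r*dt) * [p_u*0.000000 + p_m*0.000000 + p_d*0.000000] = 0.000000
  V(1,-1) = exp(-r*dt) * [p_u*1.272366 + p_m*6.911943 + p_d*12.815372] = 7.162033
  V(1,+0) = exp(-r*dt) * [p_u*0.000000 + p_m*1.272366 + p_d*6.911943] = 2.145733
  V(1,+1) = exp(-r*dt) * [p_u*0.000000 + p_m*0.000000 + p_d*1.272366] = 0.240437
  V(0,+0) = exp(-r*dt) * [p_u*0.240437 + p_m*2.145733 + p_d*7.162033] = 2.803193

Answer: Price = V(0,0) = 2.8032


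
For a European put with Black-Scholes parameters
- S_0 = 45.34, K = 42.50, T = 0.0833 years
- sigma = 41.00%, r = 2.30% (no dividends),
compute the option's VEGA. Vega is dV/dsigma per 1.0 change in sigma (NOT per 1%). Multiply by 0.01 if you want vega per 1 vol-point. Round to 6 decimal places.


d1 = 0.6219968427; d2 = 0.5036637112
phi(d1) = 0.3287760137; exp(-qT) = 1.0000000000; exp(-rT) = 0.9980859342
Vega = S * exp(-qT) * phi(d1) * sqrt(T) = 45.3400 * 1.0000000000 * 0.3287760137 * 0.2886173938 = 4.302334

Answer: Vega = 4.302334


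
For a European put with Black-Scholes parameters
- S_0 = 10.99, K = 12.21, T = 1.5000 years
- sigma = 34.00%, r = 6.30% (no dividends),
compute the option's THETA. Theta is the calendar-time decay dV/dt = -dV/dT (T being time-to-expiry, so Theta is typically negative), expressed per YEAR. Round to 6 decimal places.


d1 = 0.1823440516; d2 = -0.2340692047
phi(d1) = 0.3923648196; exp(-qT) = 1.0000000000; exp(-rT) = 0.9098277346
Theta = -S*exp(-qT)*phi(d1)*sigma/(2*sqrt(T)) + r*K*exp(-rT)*N(-d2) - q*S*exp(-qT)*N(-d1)
N(-d1) = 0.4276563650; N(-d2) = 0.5925343735; sqrt(T) = 1.2247448714
Term 1 = -10.9900 * 1.0000000000 * 0.3923648196 * 0.3400 / (2 * 1.2247448714) = -0.5985370583
Term 2 = 0.0630 * 12.2100 * 0.9098277346 * 0.5925343735 = 0.4146951289
Term 3 = 0 (no dividend yield, q = 0)
Theta = -0.5985370583 + (0.4146951289) + (0.0000000000) = -0.183842

Answer: Theta = -0.183842


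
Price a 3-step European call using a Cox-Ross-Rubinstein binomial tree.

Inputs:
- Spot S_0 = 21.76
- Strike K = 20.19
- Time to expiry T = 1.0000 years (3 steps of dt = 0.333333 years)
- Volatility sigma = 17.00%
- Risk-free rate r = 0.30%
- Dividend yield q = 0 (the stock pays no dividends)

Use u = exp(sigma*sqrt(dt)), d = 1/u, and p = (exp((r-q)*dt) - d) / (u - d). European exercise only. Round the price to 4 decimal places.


dt = T/N = 0.333333
u = exp(sigma*sqrt(dt)) = 1.103128; d = 1/u = 0.906513
p = (exp((r-q)*dt) - d) / (u - d) = 0.480571
Discount per step: exp(-r*dt) = 0.999000
Stock lattice S(k, i) with i counting down-moves:
  k=0: S(0,0) = 21.7600
  k=1: S(1,0) = 24.0041; S(1,1) = 19.7257
  k=2: S(2,0) = 26.4795; S(2,1) = 21.7600; S(2,2) = 17.8816
  k=3: S(3,0) = 29.2103; S(3,1) = 24.0041; S(3,2) = 19.7257; S(3,3) = 16.2099
Terminal payoffs V(N, i) = max(S_T - K, 0):
  V(3,0) = 9.020320; V(3,1) = 3.814060; V(3,2) = 0.000000; V(3,3) = 0.000000
Backward induction: V(k, i) = exp(-r*dt) * [p * V(k+1, i) + (1-p) * V(k+1, i+1)].
  V(2,0) = exp(-r*dt) * [p*9.020320 + (1-p)*3.814060] = 6.309724
  V(2,1) = exp(-r*dt) * [p*3.814060 + (1-p)*0.000000] = 1.831094
  V(2,2) = exp(-r*dt) * [p*0.000000 + (1-p)*0.000000] = 0.000000
  V(1,0) = exp(-r*dt) * [p*6.309724 + (1-p)*1.831094] = 3.979412
  V(1,1) = exp(-r*dt) * [p*1.831094 + (1-p)*0.000000] = 0.879091
  V(0,0) = exp(-r*dt) * [p*3.979412 + (1-p)*0.879091] = 2.366647

Answer: Price = V(0,0) = 2.3666


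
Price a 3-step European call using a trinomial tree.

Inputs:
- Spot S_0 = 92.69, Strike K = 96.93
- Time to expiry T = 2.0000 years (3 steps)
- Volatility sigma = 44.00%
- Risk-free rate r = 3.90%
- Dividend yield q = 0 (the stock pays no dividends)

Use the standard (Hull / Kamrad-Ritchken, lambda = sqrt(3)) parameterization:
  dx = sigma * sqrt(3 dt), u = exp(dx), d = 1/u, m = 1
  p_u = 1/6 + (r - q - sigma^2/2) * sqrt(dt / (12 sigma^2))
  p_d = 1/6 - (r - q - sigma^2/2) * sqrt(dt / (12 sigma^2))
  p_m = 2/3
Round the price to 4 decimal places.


Answer: Price = V(0,0) = 22.2655

Derivation:
dt = T/N = 0.666667; dx = sigma*sqrt(3*dt) = 0.622254
u = exp(dx) = 1.863123; d = 1/u = 0.536733
p_u = 0.135704, p_m = 0.666667, p_d = 0.197629
Discount per step: exp(-r*dt) = 0.974335
Stock lattice S(k, j) with j the centered position index:
  k=0: S(0,+0) = 92.6900
  k=1: S(1,-1) = 49.7498; S(1,+0) = 92.6900; S(1,+1) = 172.6928
  k=2: S(2,-2) = 26.7024; S(2,-1) = 49.7498; S(2,+0) = 92.6900; S(2,+1) = 172.6928; S(2,+2) = 321.7480
  k=3: S(3,-3) = 14.3321; S(3,-2) = 26.7024; S(3,-1) = 49.7498; S(3,+0) = 92.6900; S(3,+1) = 172.6928; S(3,+2) = 321.7480; S(3,+3) = 599.4560
Terminal payoffs V(N, j) = max(S_T - K, 0):
  V(3,-3) = 0.000000; V(3,-2) = 0.000000; V(3,-1) = 0.000000; V(3,+0) = 0.000000; V(3,+1) = 75.762846; V(3,+2) = 224.817967; V(3,+3) = 502.525950
Backward induction: V(k, j) = exp(-r*dt) * [p_u * V(k+1, j+1) + p_m * V(k+1, j) + p_d * V(k+1, j-1)]
  V(2,-2) = exp(-r*dt) * [p_u*0.000000 + p_m*0.000000 + p_d*0.000000] = 0.000000
  V(2,-1) = exp(-r*dt) * [p_u*0.000000 + p_m*0.000000 + p_d*0.000000] = 0.000000
  V(2,+0) = exp(-r*dt) * [p_u*75.762846 + p_m*0.000000 + p_d*0.000000] = 10.017449
  V(2,+1) = exp(-r*dt) * [p_u*224.817967 + p_m*75.762846 + p_d*0.000000] = 78.937952
  V(2,+2) = exp(-r*dt) * [p_u*502.525950 + p_m*224.817967 + p_d*75.762846] = 227.065256
  V(1,-1) = exp(-r*dt) * [p_u*10.017449 + p_m*0.000000 + p_d*0.000000] = 1.324518
  V(1,+0) = exp(-r*dt) * [p_u*78.937952 + p_m*10.017449 + p_d*0.000000] = 16.944167
  V(1,+1) = exp(-r*dt) * [p_u*227.065256 + p_m*78.937952 + p_d*10.017449] = 83.226435
  V(0,+0) = exp(-r*dt) * [p_u*83.226435 + p_m*16.944167 + p_d*1.324518] = 22.265536


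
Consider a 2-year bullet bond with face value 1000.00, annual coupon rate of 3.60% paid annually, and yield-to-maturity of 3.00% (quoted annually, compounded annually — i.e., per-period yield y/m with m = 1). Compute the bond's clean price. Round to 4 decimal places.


Coupon per period c = face * coupon_rate / m = 36.000000
Periods per year m = 1; per-period yield y/m = 0.030000
Number of cashflows N = 2
Cashflows (t years, CF_t, discount factor 1/(1+y/m)^(m*t), PV):
  t = 1.0000: CF_t = 36.000000, DF = 0.970874, PV = 34.951456
  t = 2.0000: CF_t = 1036.000000, DF = 0.942596, PV = 976.529362
Price P = sum_t PV_t = 1011.480818

Answer: Price = 1011.4808


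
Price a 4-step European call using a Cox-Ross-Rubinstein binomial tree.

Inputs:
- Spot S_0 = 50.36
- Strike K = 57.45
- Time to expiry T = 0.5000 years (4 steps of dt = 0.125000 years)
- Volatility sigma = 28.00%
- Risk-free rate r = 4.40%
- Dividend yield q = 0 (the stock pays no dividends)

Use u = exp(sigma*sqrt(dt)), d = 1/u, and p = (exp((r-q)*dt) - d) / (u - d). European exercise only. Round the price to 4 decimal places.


Answer: Price = V(0,0) = 2.0634

Derivation:
dt = T/N = 0.125000
u = exp(sigma*sqrt(dt)) = 1.104061; d = 1/u = 0.905747
p = (exp((r-q)*dt) - d) / (u - d) = 0.503082
Discount per step: exp(-r*dt) = 0.994515
Stock lattice S(k, i) with i counting down-moves:
  k=0: S(0,0) = 50.3600
  k=1: S(1,0) = 55.6005; S(1,1) = 45.6134
  k=2: S(2,0) = 61.3863; S(2,1) = 50.3600; S(2,2) = 41.3142
  k=3: S(3,0) = 67.7742; S(3,1) = 55.6005; S(3,2) = 45.6134; S(3,3) = 37.4203
  k=4: S(4,0) = 74.8269; S(4,1) = 61.3863; S(4,2) = 50.3600; S(4,3) = 41.3142; S(4,4) = 33.8933
Terminal payoffs V(N, i) = max(S_T - K, 0):
  V(4,0) = 17.376867; V(4,1) = 3.936326; V(4,2) = 0.000000; V(4,3) = 0.000000; V(4,4) = 0.000000
Backward induction: V(k, i) = exp(-r*dt) * [p * V(k+1, i) + (1-p) * V(k+1, i+1)].
  V(3,0) = exp(-r*dt) * [p*17.376867 + (1-p)*3.936326] = 10.639339
  V(3,1) = exp(-r*dt) * [p*3.936326 + (1-p)*0.000000] = 1.969432
  V(3,2) = exp(-r*dt) * [p*0.000000 + (1-p)*0.000000] = 0.000000
  V(3,3) = exp(-r*dt) * [p*0.000000 + (1-p)*0.000000] = 0.000000
  V(2,0) = exp(-r*dt) * [p*10.639339 + (1-p)*1.969432] = 6.296379
  V(2,1) = exp(-r*dt) * [p*1.969432 + (1-p)*0.000000] = 0.985351
  V(2,2) = exp(-r*dt) * [p*0.000000 + (1-p)*0.000000] = 0.000000
  V(1,0) = exp(-r*dt) * [p*6.296379 + (1-p)*0.985351] = 3.637172
  V(1,1) = exp(-r*dt) * [p*0.985351 + (1-p)*0.000000] = 0.492993
  V(0,0) = exp(-r*dt) * [p*3.637172 + (1-p)*0.492993] = 2.063392


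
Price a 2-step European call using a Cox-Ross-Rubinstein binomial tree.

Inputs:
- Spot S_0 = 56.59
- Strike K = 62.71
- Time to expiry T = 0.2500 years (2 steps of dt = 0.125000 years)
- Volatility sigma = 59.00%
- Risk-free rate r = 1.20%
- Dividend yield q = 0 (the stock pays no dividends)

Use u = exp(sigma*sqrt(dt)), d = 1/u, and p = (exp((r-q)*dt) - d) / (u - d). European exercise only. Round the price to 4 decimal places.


dt = T/N = 0.125000
u = exp(sigma*sqrt(dt)) = 1.231948; d = 1/u = 0.811723
p = (exp((r-q)*dt) - d) / (u - d) = 0.451611
Discount per step: exp(-r*dt) = 0.998501
Stock lattice S(k, i) with i counting down-moves:
  k=0: S(0,0) = 56.5900
  k=1: S(1,0) = 69.7159; S(1,1) = 45.9354
  k=2: S(2,0) = 85.8864; S(2,1) = 56.5900; S(2,2) = 37.2868
Terminal payoffs V(N, i) = max(S_T - K, 0):
  V(2,0) = 23.176383; V(2,1) = 0.000000; V(2,2) = 0.000000
Backward induction: V(k, i) = exp(-r*dt) * [p * V(k+1, i) + (1-p) * V(k+1, i+1)].
  V(1,0) = exp(-r*dt) * [p*23.176383 + (1-p)*0.000000] = 10.451029
  V(1,1) = exp(-r*dt) * [p*0.000000 + (1-p)*0.000000] = 0.000000
  V(0,0) = exp(-r*dt) * [p*10.451029 + (1-p)*0.000000] = 4.712729

Answer: Price = V(0,0) = 4.7127


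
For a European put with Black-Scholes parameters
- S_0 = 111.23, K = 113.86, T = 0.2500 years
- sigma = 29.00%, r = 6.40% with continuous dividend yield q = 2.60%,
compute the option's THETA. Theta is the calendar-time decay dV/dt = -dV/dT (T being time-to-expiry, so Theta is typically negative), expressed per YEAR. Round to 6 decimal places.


Answer: Theta = -10.180412

Derivation:
d1 = -0.0231516822; d2 = -0.1681516822
phi(d1) = 0.3988353781; exp(-qT) = 0.9935210793; exp(-rT) = 0.9841273201
Theta = -S*exp(-qT)*phi(d1)*sigma/(2*sqrt(T)) + r*K*exp(-rT)*N(-d2) - q*S*exp(-qT)*N(-d1)
N(-d1) = 0.5092353599; N(-d2) = 0.5667680242; sqrt(T) = 0.5000000000
Term 1 = -111.2300 * 0.9935210793 * 0.3988353781 * 0.2900 / (2 * 0.5000000000) = -12.7817610929
Term 2 = 0.0640 * 113.8600 * 0.9841273201 * 0.5667680242 = 4.0645061227
Term 3 = -0.0260 * 111.2300 * 0.9935210793 * 0.5092353599 = -1.4631569795
Theta = -12.7817610929 + (4.0645061227) + (-1.4631569795) = -10.180412


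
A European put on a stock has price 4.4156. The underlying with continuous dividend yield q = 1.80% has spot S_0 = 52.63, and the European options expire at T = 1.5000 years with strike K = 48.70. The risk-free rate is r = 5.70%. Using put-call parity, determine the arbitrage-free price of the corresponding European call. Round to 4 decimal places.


Put-call parity: C - P = S_0 * exp(-qT) - K * exp(-rT).
S_0 * exp(-qT) = 52.6300 * 0.97336124 = 51.22800214
K * exp(-rT) = 48.7000 * 0.91805314 = 44.70918807
C = P + S*exp(-qT) - K*exp(-rT)
C = 4.4156 + 51.22800214 - 44.70918807 = 10.9344

Answer: Call price = 10.9344


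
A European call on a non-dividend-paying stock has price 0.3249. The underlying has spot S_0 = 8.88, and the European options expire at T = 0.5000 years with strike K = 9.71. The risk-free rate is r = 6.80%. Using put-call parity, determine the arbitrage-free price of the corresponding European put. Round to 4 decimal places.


Answer: Put price = 0.8303

Derivation:
Put-call parity: C - P = S_0 * exp(-qT) - K * exp(-rT).
S_0 * exp(-qT) = 8.8800 * 1.00000000 = 8.88000000
K * exp(-rT) = 9.7100 * 0.96657150 = 9.38540931
P = C - S*exp(-qT) + K*exp(-rT)
P = 0.3249 - 8.88000000 + 9.38540931 = 0.8303


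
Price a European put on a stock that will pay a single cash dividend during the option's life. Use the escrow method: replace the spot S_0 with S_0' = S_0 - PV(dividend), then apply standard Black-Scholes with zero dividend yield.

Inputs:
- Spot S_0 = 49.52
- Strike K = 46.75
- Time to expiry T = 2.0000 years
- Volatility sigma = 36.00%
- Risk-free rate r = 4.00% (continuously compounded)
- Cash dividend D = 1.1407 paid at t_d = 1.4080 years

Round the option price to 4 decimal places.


Answer: Price = 6.7902

Derivation:
PV(D) = D * exp(-r * t_d) = 1.1407 * 0.94523661 = 1.07823140
S_0' = S_0 - PV(D) = 49.5200 - 1.07823140 = 48.44176860
d1 = (ln(S_0'/K) + (r + sigma^2/2)*T) / (sigma*sqrt(T)) = 0.48151649
d2 = d1 - sigma*sqrt(T) = -0.02760039
exp(-rT) = 0.92311635
N(-d1) = 0.31507473; N(-d2) = 0.51100957
P = K * exp(-rT) * N(-d2) - S_0' * N(-d1) = 46.7500 * 0.92311635 * 0.51100957 - 48.44176860 * 0.31507473 = 6.7902


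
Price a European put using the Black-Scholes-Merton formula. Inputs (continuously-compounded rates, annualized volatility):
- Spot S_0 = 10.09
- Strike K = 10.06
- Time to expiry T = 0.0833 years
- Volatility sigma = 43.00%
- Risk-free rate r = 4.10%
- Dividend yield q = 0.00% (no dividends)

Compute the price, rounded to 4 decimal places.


Answer: Price = 0.4662

Derivation:
d1 = (ln(S/K) + (r - q + 0.5*sigma^2) * T) / (sigma * sqrt(T)) = 0.11356513
d2 = d1 - sigma * sqrt(T) = -0.01054035
exp(-rT) = 0.99659053; exp(-qT) = 1.00000000
P = K * exp(-rT) * N(-d2) - S_0 * exp(-qT) * N(-d1)
N(-d1) = 0.45479127; N(-d2) = 0.50420491
P = 10.0600 * 0.99659053 * 0.50420491 - 10.0900 * 1.00000000 * 0.45479127 = 0.4662


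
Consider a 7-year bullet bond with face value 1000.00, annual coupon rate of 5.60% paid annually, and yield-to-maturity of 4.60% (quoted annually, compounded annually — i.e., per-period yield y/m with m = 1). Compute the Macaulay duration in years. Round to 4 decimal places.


Coupon per period c = face * coupon_rate / m = 56.000000
Periods per year m = 1; per-period yield y/m = 0.046000
Number of cashflows N = 7
Cashflows (t years, CF_t, discount factor 1/(1+y/m)^(m*t), PV):
  t = 1.0000: CF_t = 56.000000, DF = 0.956023, PV = 53.537285
  t = 2.0000: CF_t = 56.000000, DF = 0.913980, PV = 51.182873
  t = 3.0000: CF_t = 56.000000, DF = 0.873786, PV = 48.932001
  t = 4.0000: CF_t = 56.000000, DF = 0.835359, PV = 46.780115
  t = 5.0000: CF_t = 56.000000, DF = 0.798623, PV = 44.722864
  t = 6.0000: CF_t = 56.000000, DF = 0.763501, PV = 42.756084
  t = 7.0000: CF_t = 1056.000000, DF = 0.729925, PV = 770.800746
Price P = sum_t PV_t = 1058.711968
Macaulay numerator sum_t t * PV_t:
  t * PV_t at t = 1.0000: 53.537285
  t * PV_t at t = 2.0000: 102.365745
  t * PV_t at t = 3.0000: 146.796002
  t * PV_t at t = 4.0000: 187.120462
  t * PV_t at t = 5.0000: 223.614318
  t * PV_t at t = 6.0000: 256.536503
  t * PV_t at t = 7.0000: 5395.605224
Macaulay duration D = (sum_t t * PV_t) / P = 6365.575540 / 1058.711968 = 6.012566

Answer: Macaulay duration = 6.0126 years


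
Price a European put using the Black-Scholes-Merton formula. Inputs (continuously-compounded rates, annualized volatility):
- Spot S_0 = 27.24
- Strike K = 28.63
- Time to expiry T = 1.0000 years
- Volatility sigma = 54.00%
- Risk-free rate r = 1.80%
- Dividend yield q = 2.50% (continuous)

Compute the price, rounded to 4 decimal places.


d1 = (ln(S/K) + (r - q + 0.5*sigma^2) * T) / (sigma * sqrt(T)) = 0.16487289
d2 = d1 - sigma * sqrt(T) = -0.37512711
exp(-rT) = 0.98216103; exp(-qT) = 0.97530991
P = K * exp(-rT) * N(-d2) - S_0 * exp(-qT) * N(-d1)
N(-d1) = 0.43452201; N(-d2) = 0.64621703
P = 28.6300 * 0.98216103 * 0.64621703 - 27.2400 * 0.97530991 * 0.43452201 = 6.6270

Answer: Price = 6.6270


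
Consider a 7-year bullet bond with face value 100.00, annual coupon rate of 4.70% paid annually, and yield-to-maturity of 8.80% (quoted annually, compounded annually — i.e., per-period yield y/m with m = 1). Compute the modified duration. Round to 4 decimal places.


Answer: Modified duration = 5.5123

Derivation:
Coupon per period c = face * coupon_rate / m = 4.700000
Periods per year m = 1; per-period yield y/m = 0.088000
Number of cashflows N = 7
Cashflows (t years, CF_t, discount factor 1/(1+y/m)^(m*t), PV):
  t = 1.0000: CF_t = 4.700000, DF = 0.919118, PV = 4.319853
  t = 2.0000: CF_t = 4.700000, DF = 0.844777, PV = 3.970453
  t = 3.0000: CF_t = 4.700000, DF = 0.776450, PV = 3.649313
  t = 4.0000: CF_t = 4.700000, DF = 0.713649, PV = 3.354148
  t = 5.0000: CF_t = 4.700000, DF = 0.655927, PV = 3.082857
  t = 6.0000: CF_t = 4.700000, DF = 0.602874, PV = 2.833508
  t = 7.0000: CF_t = 104.700000, DF = 0.554112, PV = 58.015550
Price P = sum_t PV_t = 79.225683
First compute Macaulay numerator sum_t t * PV_t:
  t * PV_t at t = 1.0000: 4.319853
  t * PV_t at t = 2.0000: 7.940906
  t * PV_t at t = 3.0000: 10.947940
  t * PV_t at t = 4.0000: 13.416594
  t * PV_t at t = 5.0000: 15.414285
  t * PV_t at t = 6.0000: 17.001050
  t * PV_t at t = 7.0000: 406.108850
Macaulay duration D = 475.149478 / 79.225683 = 5.997417
Modified duration = D / (1 + y/m) = 5.997417 / (1 + 0.088000) = 5.512332


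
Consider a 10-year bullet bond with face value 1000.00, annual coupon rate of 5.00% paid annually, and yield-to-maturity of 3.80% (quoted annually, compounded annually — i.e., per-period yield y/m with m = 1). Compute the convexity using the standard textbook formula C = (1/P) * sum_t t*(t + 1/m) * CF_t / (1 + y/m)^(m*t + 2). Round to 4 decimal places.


Answer: Convexity = 77.9857

Derivation:
Coupon per period c = face * coupon_rate / m = 50.000000
Periods per year m = 1; per-period yield y/m = 0.038000
Number of cashflows N = 10
Cashflows (t years, CF_t, discount factor 1/(1+y/m)^(m*t), PV):
  t = 1.0000: CF_t = 50.000000, DF = 0.963391, PV = 48.169557
  t = 2.0000: CF_t = 50.000000, DF = 0.928122, PV = 46.406124
  t = 3.0000: CF_t = 50.000000, DF = 0.894145, PV = 44.707249
  t = 4.0000: CF_t = 50.000000, DF = 0.861411, PV = 43.070567
  t = 5.0000: CF_t = 50.000000, DF = 0.829876, PV = 41.493803
  t = 6.0000: CF_t = 50.000000, DF = 0.799495, PV = 39.974762
  t = 7.0000: CF_t = 50.000000, DF = 0.770227, PV = 38.511331
  t = 8.0000: CF_t = 50.000000, DF = 0.742030, PV = 37.101475
  t = 9.0000: CF_t = 50.000000, DF = 0.714865, PV = 35.743232
  t = 10.0000: CF_t = 1050.000000, DF = 0.688694, PV = 723.128976
Price P = sum_t PV_t = 1098.307075
Convexity numerator sum_t t*(t + 1/m) * CF_t / (1+y/m)^(m*t + 2):
  t = 1.0000: term = 89.414497
  t = 2.0000: term = 258.423403
  t = 3.0000: term = 497.925631
  t = 4.0000: term = 799.495234
  t = 5.0000: term = 1155.339933
  t = 6.0000: term = 1558.261952
  t = 7.0000: term = 2001.621004
  t = 8.0000: term = 2479.299345
  t = 9.0000: term = 2985.668768
  t = 10.0000: term = 73826.748596
Convexity = (1/P) * sum = 85652.198363 / 1098.307075 = 77.985657


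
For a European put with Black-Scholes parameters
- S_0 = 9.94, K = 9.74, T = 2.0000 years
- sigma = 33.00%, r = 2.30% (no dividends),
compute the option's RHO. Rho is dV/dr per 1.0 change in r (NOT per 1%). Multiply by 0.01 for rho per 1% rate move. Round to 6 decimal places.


Answer: Rho = -9.978248

Derivation:
d1 = 0.3754649220; d2 = -0.0912255536
phi(d1) = 0.3717902280; exp(-qT) = 1.0000000000; exp(-rT) = 0.9550419622
N(-d2) = 0.5363433146
Rho = -K*T*exp(-rT)*N(-d2) = -9.7400 * 2.0000 * 0.9550419622 * 0.5363433146 = -9.978248


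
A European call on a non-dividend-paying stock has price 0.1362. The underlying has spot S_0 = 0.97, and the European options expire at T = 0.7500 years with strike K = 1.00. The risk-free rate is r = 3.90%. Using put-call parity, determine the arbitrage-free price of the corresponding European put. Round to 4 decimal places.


Answer: Put price = 0.1374

Derivation:
Put-call parity: C - P = S_0 * exp(-qT) - K * exp(-rT).
S_0 * exp(-qT) = 0.9700 * 1.00000000 = 0.97000000
K * exp(-rT) = 1.0000 * 0.97117364 = 0.97117364
P = C - S*exp(-qT) + K*exp(-rT)
P = 0.1362 - 0.97000000 + 0.97117364 = 0.1374


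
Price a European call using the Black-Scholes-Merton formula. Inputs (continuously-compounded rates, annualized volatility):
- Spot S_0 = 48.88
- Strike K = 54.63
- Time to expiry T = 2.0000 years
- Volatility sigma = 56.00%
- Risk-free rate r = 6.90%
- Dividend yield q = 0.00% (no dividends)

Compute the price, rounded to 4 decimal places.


d1 = (ln(S/K) + (r - q + 0.5*sigma^2) * T) / (sigma * sqrt(T)) = 0.42980113
d2 = d1 - sigma * sqrt(T) = -0.36215846
exp(-rT) = 0.87109869; exp(-qT) = 1.00000000
C = S_0 * exp(-qT) * N(d1) - K * exp(-rT) * N(d2)
N(d1) = 0.66632985; N(d2) = 0.35861681
C = 48.8800 * 1.00000000 * 0.66632985 - 54.6300 * 0.87109869 * 0.35861681 = 15.5043

Answer: Price = 15.5043


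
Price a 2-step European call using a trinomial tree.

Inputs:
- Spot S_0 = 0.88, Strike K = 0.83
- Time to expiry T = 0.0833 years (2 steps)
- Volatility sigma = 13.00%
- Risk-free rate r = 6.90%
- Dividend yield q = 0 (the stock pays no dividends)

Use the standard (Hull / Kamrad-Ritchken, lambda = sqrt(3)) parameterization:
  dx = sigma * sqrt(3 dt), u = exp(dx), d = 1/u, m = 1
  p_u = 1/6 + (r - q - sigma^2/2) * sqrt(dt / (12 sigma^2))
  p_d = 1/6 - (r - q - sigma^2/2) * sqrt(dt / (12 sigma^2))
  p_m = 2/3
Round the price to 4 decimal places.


dt = T/N = 0.041650; dx = sigma*sqrt(3*dt) = 0.045953
u = exp(dx) = 1.047025; d = 1/u = 0.955087
p_u = 0.194107, p_m = 0.666667, p_d = 0.139226
Discount per step: exp(-r*dt) = 0.997130
Stock lattice S(k, j) with j the centered position index:
  k=0: S(0,+0) = 0.8800
  k=1: S(1,-1) = 0.8405; S(1,+0) = 0.8800; S(1,+1) = 0.9214
  k=2: S(2,-2) = 0.8027; S(2,-1) = 0.8405; S(2,+0) = 0.8800; S(2,+1) = 0.9214; S(2,+2) = 0.9647
Terminal payoffs V(N, j) = max(S_T - K, 0):
  V(2,-2) = 0.000000; V(2,-1) = 0.010477; V(2,+0) = 0.050000; V(2,+1) = 0.091382; V(2,+2) = 0.134710
Backward induction: V(k, j) = exp(-r*dt) * [p_u * V(k+1, j+1) + p_m * V(k+1, j) + p_d * V(k+1, j-1)]
  V(1,-1) = exp(-r*dt) * [p_u*0.050000 + p_m*0.010477 + p_d*0.000000] = 0.016642
  V(1,+0) = exp(-r*dt) * [p_u*0.091382 + p_m*0.050000 + p_d*0.010477] = 0.052379
  V(1,+1) = exp(-r*dt) * [p_u*0.134710 + p_m*0.091382 + p_d*0.050000] = 0.093761
  V(0,+0) = exp(-r*dt) * [p_u*0.093761 + p_m*0.052379 + p_d*0.016642] = 0.055277

Answer: Price = V(0,0) = 0.0553


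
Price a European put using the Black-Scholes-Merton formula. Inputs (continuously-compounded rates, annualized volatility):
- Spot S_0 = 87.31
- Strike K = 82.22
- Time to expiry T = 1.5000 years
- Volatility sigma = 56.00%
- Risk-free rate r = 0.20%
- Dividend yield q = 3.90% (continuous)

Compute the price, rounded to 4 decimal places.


d1 = (ln(S/K) + (r - q + 0.5*sigma^2) * T) / (sigma * sqrt(T)) = 0.34958654
d2 = d1 - sigma * sqrt(T) = -0.33627058
exp(-rT) = 0.99700450; exp(-qT) = 0.94317824
P = K * exp(-rT) * N(-d2) - S_0 * exp(-qT) * N(-d1)
N(-d1) = 0.36332451; N(-d2) = 0.63166659
P = 82.2200 * 0.99700450 * 0.63166659 - 87.3100 * 0.94317824 * 0.36332451 = 21.8607

Answer: Price = 21.8607


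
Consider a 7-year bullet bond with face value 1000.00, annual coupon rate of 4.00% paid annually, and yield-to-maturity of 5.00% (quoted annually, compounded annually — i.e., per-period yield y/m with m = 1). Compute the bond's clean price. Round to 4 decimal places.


Coupon per period c = face * coupon_rate / m = 40.000000
Periods per year m = 1; per-period yield y/m = 0.050000
Number of cashflows N = 7
Cashflows (t years, CF_t, discount factor 1/(1+y/m)^(m*t), PV):
  t = 1.0000: CF_t = 40.000000, DF = 0.952381, PV = 38.095238
  t = 2.0000: CF_t = 40.000000, DF = 0.907029, PV = 36.281179
  t = 3.0000: CF_t = 40.000000, DF = 0.863838, PV = 34.553504
  t = 4.0000: CF_t = 40.000000, DF = 0.822702, PV = 32.908099
  t = 5.0000: CF_t = 40.000000, DF = 0.783526, PV = 31.341047
  t = 6.0000: CF_t = 40.000000, DF = 0.746215, PV = 29.848616
  t = 7.0000: CF_t = 1040.000000, DF = 0.710681, PV = 739.108583
Price P = sum_t PV_t = 942.136266

Answer: Price = 942.1363


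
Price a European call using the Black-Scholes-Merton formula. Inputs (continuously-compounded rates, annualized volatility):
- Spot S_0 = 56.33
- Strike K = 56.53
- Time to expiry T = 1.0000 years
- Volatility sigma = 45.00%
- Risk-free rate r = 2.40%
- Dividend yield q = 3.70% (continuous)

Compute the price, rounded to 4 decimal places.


d1 = (ln(S/K) + (r - q + 0.5*sigma^2) * T) / (sigma * sqrt(T)) = 0.18823507
d2 = d1 - sigma * sqrt(T) = -0.26176493
exp(-rT) = 0.97628571; exp(-qT) = 0.96367614
C = S_0 * exp(-qT) * N(d1) - K * exp(-rT) * N(d2)
N(d1) = 0.57465381; N(d2) = 0.39675134
C = 56.3300 * 0.96367614 * 0.57465381 - 56.5300 * 0.97628571 * 0.39675134 = 9.2980

Answer: Price = 9.2980


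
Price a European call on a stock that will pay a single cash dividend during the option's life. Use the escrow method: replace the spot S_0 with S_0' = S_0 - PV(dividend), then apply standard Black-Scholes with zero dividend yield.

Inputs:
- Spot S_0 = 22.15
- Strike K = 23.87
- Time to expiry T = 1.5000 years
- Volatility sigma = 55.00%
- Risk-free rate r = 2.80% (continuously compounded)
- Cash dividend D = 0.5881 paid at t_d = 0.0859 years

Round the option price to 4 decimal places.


PV(D) = D * exp(-r * t_d) = 0.5881 * 0.99759769 = 0.58668720
S_0' = S_0 - PV(D) = 22.1500 - 0.58668720 = 21.56331280
d1 = (ln(S_0'/K) + (r + sigma^2/2)*T) / (sigma*sqrt(T)) = 0.24828317
d2 = d1 - sigma*sqrt(T) = -0.42532651
exp(-rT) = 0.95886978
N(d1) = 0.59804234; N(d2) = 0.33529934
C = S_0' * N(d1) - K * exp(-rT) * N(d2) = 21.56331280 * 0.59804234 - 23.8700 * 0.95886978 * 0.33529934 = 5.2214

Answer: Price = 5.2214


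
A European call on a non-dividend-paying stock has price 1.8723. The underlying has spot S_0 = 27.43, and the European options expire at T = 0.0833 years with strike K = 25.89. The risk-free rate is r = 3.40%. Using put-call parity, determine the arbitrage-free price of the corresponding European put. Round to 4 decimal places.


Put-call parity: C - P = S_0 * exp(-qT) - K * exp(-rT).
S_0 * exp(-qT) = 27.4300 * 1.00000000 = 27.43000000
K * exp(-rT) = 25.8900 * 0.99717181 = 25.81677808
P = C - S*exp(-qT) + K*exp(-rT)
P = 1.8723 - 27.43000000 + 25.81677808 = 0.2591

Answer: Put price = 0.2591


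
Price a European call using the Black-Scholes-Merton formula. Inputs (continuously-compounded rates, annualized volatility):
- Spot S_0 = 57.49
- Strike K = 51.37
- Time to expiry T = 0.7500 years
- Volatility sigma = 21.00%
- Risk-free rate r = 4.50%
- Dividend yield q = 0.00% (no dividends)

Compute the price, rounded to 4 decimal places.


d1 = (ln(S/K) + (r - q + 0.5*sigma^2) * T) / (sigma * sqrt(T)) = 0.89541075
d2 = d1 - sigma * sqrt(T) = 0.71354541
exp(-rT) = 0.96681318; exp(-qT) = 1.00000000
C = S_0 * exp(-qT) * N(d1) - K * exp(-rT) * N(d2)
N(d1) = 0.81471622; N(d2) = 0.76224584
C = 57.4900 * 1.00000000 * 0.81471622 - 51.3700 * 0.96681318 * 0.76224584 = 8.9809

Answer: Price = 8.9809


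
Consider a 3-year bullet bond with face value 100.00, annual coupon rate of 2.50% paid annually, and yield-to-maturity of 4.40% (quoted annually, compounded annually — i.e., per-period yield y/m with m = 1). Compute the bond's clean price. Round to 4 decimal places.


Coupon per period c = face * coupon_rate / m = 2.500000
Periods per year m = 1; per-period yield y/m = 0.044000
Number of cashflows N = 3
Cashflows (t years, CF_t, discount factor 1/(1+y/m)^(m*t), PV):
  t = 1.0000: CF_t = 2.500000, DF = 0.957854, PV = 2.394636
  t = 2.0000: CF_t = 2.500000, DF = 0.917485, PV = 2.293713
  t = 3.0000: CF_t = 102.500000, DF = 0.878817, PV = 90.078754
Price P = sum_t PV_t = 94.767102

Answer: Price = 94.7671


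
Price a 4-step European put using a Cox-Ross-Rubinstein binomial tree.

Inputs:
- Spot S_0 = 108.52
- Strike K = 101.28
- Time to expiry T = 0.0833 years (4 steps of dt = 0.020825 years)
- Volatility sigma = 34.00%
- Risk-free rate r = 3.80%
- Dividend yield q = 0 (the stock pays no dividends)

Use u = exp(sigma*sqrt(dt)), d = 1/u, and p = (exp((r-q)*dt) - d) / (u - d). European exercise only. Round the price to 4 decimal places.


dt = T/N = 0.020825
u = exp(sigma*sqrt(dt)) = 1.050289; d = 1/u = 0.952119
p = (exp((r-q)*dt) - d) / (u - d) = 0.495800
Discount per step: exp(-r*dt) = 0.999209
Stock lattice S(k, i) with i counting down-moves:
  k=0: S(0,0) = 108.5200
  k=1: S(1,0) = 113.9773; S(1,1) = 103.3240
  k=2: S(2,0) = 119.7091; S(2,1) = 108.5200; S(2,2) = 98.3768
  k=3: S(3,0) = 125.7291; S(3,1) = 113.9773; S(3,2) = 103.3240; S(3,3) = 93.6664
  k=4: S(4,0) = 132.0518; S(4,1) = 119.7091; S(4,2) = 108.5200; S(4,3) = 98.3768; S(4,4) = 89.1816
Terminal payoffs V(N, i) = max(K - S_T, 0):
  V(4,0) = 0.000000; V(4,1) = 0.000000; V(4,2) = 0.000000; V(4,3) = 2.903242; V(4,4) = 12.098407
Backward induction: V(k, i) = exp(-r*dt) * [p * V(k+1, i) + (1-p) * V(k+1, i+1)].
  V(3,0) = exp(-r*dt) * [p*0.000000 + (1-p)*0.000000] = 0.000000
  V(3,1) = exp(-r*dt) * [p*0.000000 + (1-p)*0.000000] = 0.000000
  V(3,2) = exp(-r*dt) * [p*0.000000 + (1-p)*2.903242] = 1.462655
  V(3,3) = exp(-r*dt) * [p*2.903242 + (1-p)*12.098407] = 7.533476
  V(2,0) = exp(-r*dt) * [p*0.000000 + (1-p)*0.000000] = 0.000000
  V(2,1) = exp(-r*dt) * [p*0.000000 + (1-p)*1.462655] = 0.736887
  V(2,2) = exp(-r*dt) * [p*1.462655 + (1-p)*7.533476] = 4.519982
  V(1,0) = exp(-r*dt) * [p*0.000000 + (1-p)*0.736887] = 0.371244
  V(1,1) = exp(-r*dt) * [p*0.736887 + (1-p)*4.519982] = 2.642230
  V(0,0) = exp(-r*dt) * [p*0.371244 + (1-p)*2.642230] = 1.515075

Answer: Price = V(0,0) = 1.5151


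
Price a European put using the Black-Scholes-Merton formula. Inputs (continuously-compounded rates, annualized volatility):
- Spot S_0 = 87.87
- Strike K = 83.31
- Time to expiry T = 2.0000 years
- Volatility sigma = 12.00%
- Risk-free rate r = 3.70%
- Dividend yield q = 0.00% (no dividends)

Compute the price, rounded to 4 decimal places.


Answer: Price = 1.8313

Derivation:
d1 = (ln(S/K) + (r - q + 0.5*sigma^2) * T) / (sigma * sqrt(T)) = 0.83491550
d2 = d1 - sigma * sqrt(T) = 0.66520988
exp(-rT) = 0.92867169; exp(-qT) = 1.00000000
P = K * exp(-rT) * N(-d2) - S_0 * exp(-qT) * N(-d1)
N(-d1) = 0.20188264; N(-d2) = 0.25295813
P = 83.3100 * 0.92867169 * 0.25295813 - 87.8700 * 1.00000000 * 0.20188264 = 1.8313


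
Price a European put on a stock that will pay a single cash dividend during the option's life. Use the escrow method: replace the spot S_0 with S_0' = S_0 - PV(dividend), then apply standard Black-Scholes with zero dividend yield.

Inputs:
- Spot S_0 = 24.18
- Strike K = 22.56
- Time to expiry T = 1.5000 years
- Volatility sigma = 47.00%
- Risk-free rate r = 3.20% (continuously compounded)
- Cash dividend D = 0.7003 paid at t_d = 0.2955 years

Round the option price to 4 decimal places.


PV(D) = D * exp(-r * t_d) = 0.7003 * 0.99058857 = 0.69370917
S_0' = S_0 - PV(D) = 24.1800 - 0.69370917 = 23.48629083
d1 = (ln(S_0'/K) + (r + sigma^2/2)*T) / (sigma*sqrt(T)) = 0.44110525
d2 = d1 - sigma*sqrt(T) = -0.13452484
exp(-rT) = 0.95313379
N(-d1) = 0.32956840; N(-d2) = 0.55350621
P = K * exp(-rT) * N(-d2) - S_0' * N(-d1) = 22.5600 * 0.95313379 * 0.55350621 - 23.48629083 * 0.32956840 = 4.1615

Answer: Price = 4.1615
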